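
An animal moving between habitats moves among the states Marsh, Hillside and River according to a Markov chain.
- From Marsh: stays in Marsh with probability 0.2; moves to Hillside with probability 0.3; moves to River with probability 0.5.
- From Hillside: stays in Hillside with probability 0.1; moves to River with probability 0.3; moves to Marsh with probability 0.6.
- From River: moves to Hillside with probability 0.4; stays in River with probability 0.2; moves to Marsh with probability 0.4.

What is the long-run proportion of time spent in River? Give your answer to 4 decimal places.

Let the stationary distribution be π with π = πP and π_1 + π_2 + π_3 = 1.
π_1 = 0.2·π_1 + 0.6·π_2 + 0.4·π_3
π_2 = 0.3·π_1 + 0.1·π_2 + 0.4·π_3
Solving with the normalization constraint gives π = (0.3797, 0.2785, 0.3418).
So the stationary probability of River is 0.3418.

0.3418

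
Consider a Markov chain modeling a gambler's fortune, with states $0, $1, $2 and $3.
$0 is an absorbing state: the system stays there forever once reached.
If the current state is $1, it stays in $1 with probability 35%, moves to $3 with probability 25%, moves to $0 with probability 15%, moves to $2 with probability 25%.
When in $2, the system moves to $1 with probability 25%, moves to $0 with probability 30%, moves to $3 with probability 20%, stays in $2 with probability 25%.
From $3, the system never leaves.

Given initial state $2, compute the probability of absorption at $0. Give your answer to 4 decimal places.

0.5471

Let h(s) be the probability of absorption at $0 starting from transient state s. Then h($0) = 1 and h($3) = 0. By first-step analysis:
h($1) = 0.15·1 + 0.35·h($1) + 0.25·h($2) + 0.25·0
h($2) = 0.3·1 + 0.25·h($1) + 0.25·h($2) + 0.2·0
Solving: h($1) = 0.4412, h($2) = 0.5471.
Starting from $2, the probability is 0.5471.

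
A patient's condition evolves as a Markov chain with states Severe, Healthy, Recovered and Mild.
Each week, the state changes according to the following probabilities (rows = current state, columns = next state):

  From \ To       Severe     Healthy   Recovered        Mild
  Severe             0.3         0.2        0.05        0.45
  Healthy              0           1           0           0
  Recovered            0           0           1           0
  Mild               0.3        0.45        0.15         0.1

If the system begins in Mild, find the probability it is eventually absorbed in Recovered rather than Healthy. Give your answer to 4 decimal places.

Let h(s) be the probability of absorption at Recovered starting from transient state s. Then h(Recovered) = 1 and h(Healthy) = 0. By first-step analysis:
h(Severe) = 0.3·h(Severe) + 0.2·0 + 0.05·1 + 0.45·h(Mild)
h(Mild) = 0.3·h(Severe) + 0.45·0 + 0.15·1 + 0.1·h(Mild)
Solving: h(Severe) = 0.2273, h(Mild) = 0.2424.
Starting from Mild, the probability is 0.2424.

0.2424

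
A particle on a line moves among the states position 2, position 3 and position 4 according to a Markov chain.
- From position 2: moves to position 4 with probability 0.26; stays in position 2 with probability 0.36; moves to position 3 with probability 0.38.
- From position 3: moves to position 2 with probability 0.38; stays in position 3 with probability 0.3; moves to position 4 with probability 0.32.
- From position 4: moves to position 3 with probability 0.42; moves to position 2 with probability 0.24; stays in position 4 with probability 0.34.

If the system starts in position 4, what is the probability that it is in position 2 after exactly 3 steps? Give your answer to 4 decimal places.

0.3297

Propagate the distribution vector 3 steps from position 4.
After 0 steps: (0.0000, 0.0000, 1.0000)
After 1 step: (0.2400, 0.4200, 0.3400)
After 2 steps: (0.3276, 0.3600, 0.3124)
After 3 steps: (0.3297, 0.3637, 0.3066)
P(in position 2 after 3 steps) = 0.3297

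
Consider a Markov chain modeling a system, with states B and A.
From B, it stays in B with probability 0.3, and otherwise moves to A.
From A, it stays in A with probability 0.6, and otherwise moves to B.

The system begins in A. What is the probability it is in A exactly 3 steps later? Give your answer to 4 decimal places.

Propagate the distribution vector 3 steps from A.
After 0 steps: (0.0000, 1.0000)
After 1 step: (0.4000, 0.6000)
After 2 steps: (0.3600, 0.6400)
After 3 steps: (0.3640, 0.6360)
P(in A after 3 steps) = 0.6360

0.6360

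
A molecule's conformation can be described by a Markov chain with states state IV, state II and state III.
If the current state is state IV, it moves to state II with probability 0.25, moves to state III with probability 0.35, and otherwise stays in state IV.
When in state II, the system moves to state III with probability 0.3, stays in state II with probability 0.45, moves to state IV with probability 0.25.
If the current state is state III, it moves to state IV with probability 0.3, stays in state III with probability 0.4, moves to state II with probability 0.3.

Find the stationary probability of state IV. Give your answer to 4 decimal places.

Let the stationary distribution be π with π = πP and π_1 + π_2 + π_3 = 1.
π_1 = 0.4·π_1 + 0.25·π_2 + 0.3·π_3
π_2 = 0.25·π_1 + 0.45·π_2 + 0.3·π_3
Solving with the normalization constraint gives π = (0.3148, 0.3344, 0.3508).
So the stationary probability of state IV is 0.3148.

0.3148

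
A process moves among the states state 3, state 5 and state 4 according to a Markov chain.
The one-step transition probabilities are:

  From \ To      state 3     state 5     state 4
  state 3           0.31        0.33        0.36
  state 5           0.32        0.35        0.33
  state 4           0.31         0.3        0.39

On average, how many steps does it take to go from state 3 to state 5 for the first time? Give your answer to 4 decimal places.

3.1361

Let t(s) be the expected number of steps to first reach state 5 from state s, with t(state 5) = 0. Conditioning on the first step:
t(state 3) = 1 + 0.31·t(state 3) + 0.36·t(state 4)
t(state 4) = 1 + 0.31·t(state 3) + 0.39·t(state 4)
Solving: t(state 3) = 3.1361, t(state 4) = 3.2331.
Expected steps from state 3 to state 5: 3.1361.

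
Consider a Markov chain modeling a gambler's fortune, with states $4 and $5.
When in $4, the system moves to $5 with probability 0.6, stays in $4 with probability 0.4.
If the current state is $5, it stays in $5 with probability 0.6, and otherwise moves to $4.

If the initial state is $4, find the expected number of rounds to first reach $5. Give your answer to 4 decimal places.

Let t(s) be the expected number of rounds to first reach $5 from state s, with t($5) = 0. Conditioning on the first round:
t($4) = 1 + 0.4·t($4)
Solving: t($4) = 1.6667.
Expected rounds from $4 to $5: 1.6667.

1.6667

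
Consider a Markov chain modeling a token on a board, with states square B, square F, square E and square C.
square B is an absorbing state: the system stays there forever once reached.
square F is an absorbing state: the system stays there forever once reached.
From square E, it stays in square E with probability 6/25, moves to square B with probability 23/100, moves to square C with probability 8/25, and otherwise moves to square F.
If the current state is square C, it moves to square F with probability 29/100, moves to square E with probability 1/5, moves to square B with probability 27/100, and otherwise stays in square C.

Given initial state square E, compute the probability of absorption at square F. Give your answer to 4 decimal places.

Let h(s) be the probability of absorption at square F starting from transient state s. Then h(square F) = 1 and h(square B) = 0. By first-step analysis:
h(square E) = 0.23·0 + 0.21·1 + 0.24·h(square E) + 0.32·h(square C)
h(square C) = 0.27·0 + 0.29·1 + 0.2·h(square E) + 0.24·h(square C)
Solving: h(square E) = 0.4914, h(square C) = 0.5109.
Starting from square E, the probability is 0.4914.

0.4914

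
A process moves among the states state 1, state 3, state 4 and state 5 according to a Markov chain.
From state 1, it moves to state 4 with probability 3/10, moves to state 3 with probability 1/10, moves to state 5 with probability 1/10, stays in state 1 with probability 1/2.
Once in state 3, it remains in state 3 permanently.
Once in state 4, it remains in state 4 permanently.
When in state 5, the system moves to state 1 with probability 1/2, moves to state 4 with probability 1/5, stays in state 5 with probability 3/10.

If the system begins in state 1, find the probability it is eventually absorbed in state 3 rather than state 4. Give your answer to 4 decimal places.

Let h(s) be the probability of absorption at state 3 starting from transient state s. Then h(state 3) = 1 and h(state 4) = 0. By first-step analysis:
h(state 1) = 0.5·h(state 1) + 0.1·1 + 0.3·0 + 0.1·h(state 5)
h(state 5) = 0.5·h(state 1) + 0.2·0 + 0.3·h(state 5)
Solving: h(state 1) = 0.2333, h(state 5) = 0.1667.
Starting from state 1, the probability is 0.2333.

0.2333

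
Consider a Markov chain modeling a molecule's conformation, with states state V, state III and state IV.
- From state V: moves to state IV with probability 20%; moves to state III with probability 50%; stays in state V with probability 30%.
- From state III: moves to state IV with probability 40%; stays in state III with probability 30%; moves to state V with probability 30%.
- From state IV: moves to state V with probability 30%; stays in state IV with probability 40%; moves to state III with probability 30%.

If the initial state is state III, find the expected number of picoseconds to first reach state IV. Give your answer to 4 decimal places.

Let t(s) be the expected number of picoseconds to first reach state IV from state s, with t(state IV) = 0. Conditioning on the first picosecond:
t(state V) = 1 + 0.3·t(state V) + 0.5·t(state III)
t(state III) = 1 + 0.3·t(state V) + 0.3·t(state III)
Solving: t(state V) = 3.5294, t(state III) = 2.9412.
Expected picoseconds from state III to state IV: 2.9412.

2.9412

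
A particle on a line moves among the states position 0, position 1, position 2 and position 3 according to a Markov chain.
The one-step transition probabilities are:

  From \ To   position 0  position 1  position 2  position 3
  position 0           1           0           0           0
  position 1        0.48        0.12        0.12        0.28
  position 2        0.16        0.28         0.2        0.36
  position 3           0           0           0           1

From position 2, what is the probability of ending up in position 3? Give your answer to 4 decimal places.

Let h(s) be the probability of absorption at position 3 starting from transient state s. Then h(position 3) = 1 and h(position 0) = 0. By first-step analysis:
h(position 1) = 0.48·0 + 0.12·h(position 1) + 0.12·h(position 2) + 0.28·1
h(position 2) = 0.16·0 + 0.28·h(position 1) + 0.2·h(position 2) + 0.36·1
Solving: h(position 1) = 0.3986, h(position 2) = 0.5895.
Starting from position 2, the probability is 0.5895.

0.5895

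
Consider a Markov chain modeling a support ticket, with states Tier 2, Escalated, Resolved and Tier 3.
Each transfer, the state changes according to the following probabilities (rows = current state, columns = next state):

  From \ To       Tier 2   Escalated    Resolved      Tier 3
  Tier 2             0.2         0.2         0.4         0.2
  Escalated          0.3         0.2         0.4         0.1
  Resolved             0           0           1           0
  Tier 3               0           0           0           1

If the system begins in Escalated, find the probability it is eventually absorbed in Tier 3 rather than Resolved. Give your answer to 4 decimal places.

Let h(s) be the probability of absorption at Tier 3 starting from transient state s. Then h(Tier 3) = 1 and h(Resolved) = 0. By first-step analysis:
h(Tier 2) = 0.2·h(Tier 2) + 0.2·h(Escalated) + 0.4·0 + 0.2·1
h(Escalated) = 0.3·h(Tier 2) + 0.2·h(Escalated) + 0.4·0 + 0.1·1
Solving: h(Tier 2) = 0.3103, h(Escalated) = 0.2414.
Starting from Escalated, the probability is 0.2414.

0.2414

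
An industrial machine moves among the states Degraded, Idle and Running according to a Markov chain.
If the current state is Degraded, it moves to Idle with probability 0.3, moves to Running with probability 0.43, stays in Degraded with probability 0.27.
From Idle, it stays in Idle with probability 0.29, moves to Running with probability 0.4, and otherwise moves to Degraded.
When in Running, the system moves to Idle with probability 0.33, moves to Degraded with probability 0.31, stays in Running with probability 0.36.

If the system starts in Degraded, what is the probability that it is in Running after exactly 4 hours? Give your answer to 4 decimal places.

Propagate the distribution vector 4 hours from Degraded.
After 0 hours: (1.0000, 0.0000, 0.0000)
After 1 hour: (0.2700, 0.3000, 0.4300)
After 2 hours: (0.2992, 0.3099, 0.3909)
After 3 hours: (0.2980, 0.3086, 0.3933)
After 4 hours: (0.2981, 0.3087, 0.3932)
P(in Running after 4 hours) = 0.3932

0.3932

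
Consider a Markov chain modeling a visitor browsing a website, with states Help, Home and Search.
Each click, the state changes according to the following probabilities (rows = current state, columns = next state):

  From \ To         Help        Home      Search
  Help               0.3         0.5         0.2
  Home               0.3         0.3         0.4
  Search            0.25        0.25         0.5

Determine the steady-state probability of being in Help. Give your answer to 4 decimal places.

Let the stationary distribution be π with π = πP and π_1 + π_2 + π_3 = 1.
π_1 = 0.3·π_1 + 0.3·π_2 + 0.25·π_3
π_2 = 0.5·π_1 + 0.3·π_2 + 0.25·π_3
Solving with the normalization constraint gives π = (0.2809, 0.3371, 0.3820).
So the stationary probability of Help is 0.2809.

0.2809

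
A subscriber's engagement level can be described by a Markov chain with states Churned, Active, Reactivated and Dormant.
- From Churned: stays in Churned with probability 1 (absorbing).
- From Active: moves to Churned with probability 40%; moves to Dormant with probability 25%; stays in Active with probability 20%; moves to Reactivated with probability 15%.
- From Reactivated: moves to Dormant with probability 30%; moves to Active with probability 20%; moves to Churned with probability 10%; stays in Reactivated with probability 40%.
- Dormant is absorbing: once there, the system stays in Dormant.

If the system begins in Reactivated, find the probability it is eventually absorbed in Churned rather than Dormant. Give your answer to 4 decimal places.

0.3556

Let h(s) be the probability of absorption at Churned starting from transient state s. Then h(Churned) = 1 and h(Dormant) = 0. By first-step analysis:
h(Active) = 0.4·1 + 0.2·h(Active) + 0.15·h(Reactivated) + 0.25·0
h(Reactivated) = 0.1·1 + 0.2·h(Active) + 0.4·h(Reactivated) + 0.3·0
Solving: h(Active) = 0.5667, h(Reactivated) = 0.3556.
Starting from Reactivated, the probability is 0.3556.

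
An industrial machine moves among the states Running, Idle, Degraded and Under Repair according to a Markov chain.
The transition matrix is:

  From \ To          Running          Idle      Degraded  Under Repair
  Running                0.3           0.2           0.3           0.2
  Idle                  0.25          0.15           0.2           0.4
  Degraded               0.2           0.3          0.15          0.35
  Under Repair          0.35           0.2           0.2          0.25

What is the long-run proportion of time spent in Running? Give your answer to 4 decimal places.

0.2822

Let the stationary distribution be π with π = πP and π_1 + π_2 + π_3 + π_4 = 1.
π_1 = 0.3·π_1 + 0.25·π_2 + 0.2·π_3 + 0.35·π_4
π_2 = 0.2·π_1 + 0.15·π_2 + 0.3·π_3 + 0.2·π_4
π_3 = 0.3·π_1 + 0.2·π_2 + 0.15·π_3 + 0.2·π_4
Solving with the normalization constraint gives π = (0.2822, 0.2112, 0.2173, 0.2893).
So the stationary probability of Running is 0.2822.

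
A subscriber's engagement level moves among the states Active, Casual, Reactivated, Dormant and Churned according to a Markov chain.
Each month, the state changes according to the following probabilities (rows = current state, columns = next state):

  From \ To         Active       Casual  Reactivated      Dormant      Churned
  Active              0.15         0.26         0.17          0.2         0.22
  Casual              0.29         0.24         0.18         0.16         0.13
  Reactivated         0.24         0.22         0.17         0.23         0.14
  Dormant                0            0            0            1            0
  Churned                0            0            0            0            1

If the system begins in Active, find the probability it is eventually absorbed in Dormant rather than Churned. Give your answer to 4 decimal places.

0.5150

Let h(s) be the probability of absorption at Dormant starting from transient state s. Then h(Dormant) = 1 and h(Churned) = 0. By first-step analysis:
h(Active) = 0.15·h(Active) + 0.26·h(Casual) + 0.17·h(Reactivated) + 0.2·1 + 0.22·0
h(Casual) = 0.29·h(Active) + 0.24·h(Casual) + 0.18·h(Reactivated) + 0.16·1 + 0.13·0
h(Reactivated) = 0.24·h(Active) + 0.22·h(Casual) + 0.17·h(Reactivated) + 0.23·1 + 0.14·0
Solving: h(Active) = 0.5150, h(Casual) = 0.5420, h(Reactivated) = 0.5697.
Starting from Active, the probability is 0.5150.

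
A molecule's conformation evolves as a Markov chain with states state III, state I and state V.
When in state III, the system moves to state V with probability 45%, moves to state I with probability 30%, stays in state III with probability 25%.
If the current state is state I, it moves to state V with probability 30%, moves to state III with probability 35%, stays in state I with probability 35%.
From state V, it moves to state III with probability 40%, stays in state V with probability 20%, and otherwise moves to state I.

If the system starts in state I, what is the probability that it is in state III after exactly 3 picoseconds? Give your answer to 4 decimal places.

0.3331

Propagate the distribution vector 3 picoseconds from state I.
After 0 picoseconds: (0.0000, 1.0000, 0.0000)
After 1 picosecond: (0.3500, 0.3500, 0.3000)
After 2 picoseconds: (0.3300, 0.3475, 0.3225)
After 3 picoseconds: (0.3331, 0.3496, 0.3173)
P(in state III after 3 picoseconds) = 0.3331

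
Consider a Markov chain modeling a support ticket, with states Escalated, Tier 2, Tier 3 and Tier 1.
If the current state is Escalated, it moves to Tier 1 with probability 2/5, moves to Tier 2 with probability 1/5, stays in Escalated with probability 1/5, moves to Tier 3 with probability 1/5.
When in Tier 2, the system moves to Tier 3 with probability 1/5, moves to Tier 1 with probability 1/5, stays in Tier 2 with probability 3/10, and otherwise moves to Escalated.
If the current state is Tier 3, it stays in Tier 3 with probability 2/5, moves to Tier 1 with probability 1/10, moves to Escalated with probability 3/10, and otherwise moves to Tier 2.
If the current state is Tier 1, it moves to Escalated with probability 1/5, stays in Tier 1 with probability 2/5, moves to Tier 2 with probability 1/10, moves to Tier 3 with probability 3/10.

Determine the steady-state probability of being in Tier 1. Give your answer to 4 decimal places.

0.2763

Let the stationary distribution be π with π = πP and π_1 + π_2 + π_3 + π_4 = 1.
π_1 = 0.2·π_1 + 0.3·π_2 + 0.3·π_3 + 0.2·π_4
π_2 = 0.2·π_1 + 0.3·π_2 + 0.2·π_3 + 0.1·π_4
π_3 = 0.2·π_1 + 0.2·π_2 + 0.4·π_3 + 0.3·π_4
Solving with the normalization constraint gives π = (0.2476, 0.1915, 0.2845, 0.2763).
So the stationary probability of Tier 1 is 0.2763.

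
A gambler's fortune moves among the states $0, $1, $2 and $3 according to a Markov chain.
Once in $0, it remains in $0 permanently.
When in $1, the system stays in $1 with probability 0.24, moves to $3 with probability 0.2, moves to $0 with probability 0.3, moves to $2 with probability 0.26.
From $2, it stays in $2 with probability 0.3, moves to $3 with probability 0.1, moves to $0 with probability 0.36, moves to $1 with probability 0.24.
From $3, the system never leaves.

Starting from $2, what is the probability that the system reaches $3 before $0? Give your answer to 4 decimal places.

0.2641

Let h(s) be the probability of absorption at $3 starting from transient state s. Then h($3) = 1 and h($0) = 0. By first-step analysis:
h($1) = 0.3·0 + 0.24·h($1) + 0.26·h($2) + 0.2·1
h($2) = 0.36·0 + 0.24·h($1) + 0.3·h($2) + 0.1·1
Solving: h($1) = 0.3535, h($2) = 0.2641.
Starting from $2, the probability is 0.2641.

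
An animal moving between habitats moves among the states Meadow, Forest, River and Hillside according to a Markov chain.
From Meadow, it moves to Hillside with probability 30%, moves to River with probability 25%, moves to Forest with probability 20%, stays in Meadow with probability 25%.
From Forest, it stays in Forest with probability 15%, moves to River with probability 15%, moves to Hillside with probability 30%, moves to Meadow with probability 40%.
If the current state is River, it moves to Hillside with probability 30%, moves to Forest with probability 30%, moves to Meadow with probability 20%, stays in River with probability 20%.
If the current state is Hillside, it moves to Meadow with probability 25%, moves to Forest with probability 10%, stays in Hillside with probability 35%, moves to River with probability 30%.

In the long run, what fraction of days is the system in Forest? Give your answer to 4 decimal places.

0.1829

Let the stationary distribution be π with π = πP and π_1 + π_2 + π_3 + π_4 = 1.
π_1 = 0.25·π_1 + 0.4·π_2 + 0.2·π_3 + 0.25·π_4
π_2 = 0.2·π_1 + 0.15·π_2 + 0.3·π_3 + 0.1·π_4
π_3 = 0.25·π_1 + 0.15·π_2 + 0.2·π_3 + 0.3·π_4
Solving with the normalization constraint gives π = (0.2656, 0.1829, 0.2357, 0.3158).
So the stationary probability of Forest is 0.1829.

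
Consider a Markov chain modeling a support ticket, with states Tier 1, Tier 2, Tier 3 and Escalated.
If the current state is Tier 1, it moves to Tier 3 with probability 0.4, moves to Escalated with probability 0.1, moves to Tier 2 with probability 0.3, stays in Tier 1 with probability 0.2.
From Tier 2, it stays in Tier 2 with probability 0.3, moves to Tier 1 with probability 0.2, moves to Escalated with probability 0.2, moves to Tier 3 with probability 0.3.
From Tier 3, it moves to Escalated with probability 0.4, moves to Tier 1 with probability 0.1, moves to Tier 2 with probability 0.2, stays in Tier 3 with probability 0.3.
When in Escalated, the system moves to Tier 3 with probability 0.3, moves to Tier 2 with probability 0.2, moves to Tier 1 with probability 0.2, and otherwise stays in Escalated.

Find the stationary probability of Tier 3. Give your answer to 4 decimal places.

Let the stationary distribution be π with π = πP and π_1 + π_2 + π_3 + π_4 = 1.
π_1 = 0.2·π_1 + 0.2·π_2 + 0.1·π_3 + 0.2·π_4
π_2 = 0.3·π_1 + 0.3·π_2 + 0.2·π_3 + 0.2·π_4
π_3 = 0.4·π_1 + 0.3·π_2 + 0.3·π_3 + 0.3·π_4
Solving with the normalization constraint gives π = (0.1683, 0.2409, 0.3168, 0.2739).
So the stationary probability of Tier 3 is 0.3168.

0.3168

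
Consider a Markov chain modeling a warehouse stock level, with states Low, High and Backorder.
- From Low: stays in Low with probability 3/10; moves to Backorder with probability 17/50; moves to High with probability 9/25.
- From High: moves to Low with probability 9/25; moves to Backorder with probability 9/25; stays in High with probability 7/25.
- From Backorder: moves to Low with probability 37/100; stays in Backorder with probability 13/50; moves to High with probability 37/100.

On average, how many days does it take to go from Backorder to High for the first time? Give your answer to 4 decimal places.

Let t(s) be the expected number of days to first reach High from state s, with t(High) = 0. Conditioning on the first day:
t(Low) = 1 + 0.3·t(Low) + 0.34·t(Backorder)
t(Backorder) = 1 + 0.37·t(Low) + 0.26·t(Backorder)
Solving: t(Low) = 2.7537, t(Backorder) = 2.7282.
Expected days from Backorder to High: 2.7282.

2.7282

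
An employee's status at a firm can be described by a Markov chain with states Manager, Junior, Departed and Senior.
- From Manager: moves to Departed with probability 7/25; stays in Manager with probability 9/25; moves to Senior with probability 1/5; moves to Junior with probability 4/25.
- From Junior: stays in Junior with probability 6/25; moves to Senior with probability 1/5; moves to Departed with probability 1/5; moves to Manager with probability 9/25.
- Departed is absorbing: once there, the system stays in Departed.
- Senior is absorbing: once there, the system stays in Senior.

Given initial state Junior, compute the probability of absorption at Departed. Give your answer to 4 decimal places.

0.5336

Let h(s) be the probability of absorption at Departed starting from transient state s. Then h(Departed) = 1 and h(Senior) = 0. By first-step analysis:
h(Manager) = 0.36·h(Manager) + 0.16·h(Junior) + 0.28·1 + 0.2·0
h(Junior) = 0.36·h(Manager) + 0.24·h(Junior) + 0.2·1 + 0.2·0
Solving: h(Manager) = 0.5709, h(Junior) = 0.5336.
Starting from Junior, the probability is 0.5336.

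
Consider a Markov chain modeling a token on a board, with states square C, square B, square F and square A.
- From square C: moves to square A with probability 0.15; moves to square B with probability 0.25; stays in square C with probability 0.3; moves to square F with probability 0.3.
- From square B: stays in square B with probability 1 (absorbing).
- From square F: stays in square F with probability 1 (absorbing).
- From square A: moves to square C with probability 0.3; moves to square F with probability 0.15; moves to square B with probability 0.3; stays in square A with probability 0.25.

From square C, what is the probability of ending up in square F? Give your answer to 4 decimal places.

Let h(s) be the probability of absorption at square F starting from transient state s. Then h(square F) = 1 and h(square B) = 0. By first-step analysis:
h(square C) = 0.3·h(square C) + 0.25·0 + 0.3·1 + 0.15·h(square A)
h(square A) = 0.3·h(square C) + 0.3·0 + 0.15·1 + 0.25·h(square A)
Solving: h(square C) = 0.5156, h(square A) = 0.4063.
Starting from square C, the probability is 0.5156.

0.5156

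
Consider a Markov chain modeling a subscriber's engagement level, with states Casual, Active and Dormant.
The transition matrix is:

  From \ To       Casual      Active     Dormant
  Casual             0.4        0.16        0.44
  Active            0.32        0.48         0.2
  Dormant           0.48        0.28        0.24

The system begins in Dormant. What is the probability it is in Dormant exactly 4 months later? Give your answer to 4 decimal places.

0.3092

Propagate the distribution vector 4 months from Dormant.
After 0 months: (0.0000, 0.0000, 1.0000)
After 1 month: (0.4800, 0.2800, 0.2400)
After 2 months: (0.3968, 0.2784, 0.3248)
After 3 months: (0.4037, 0.2881, 0.3082)
After 4 months: (0.4016, 0.2892, 0.3092)
P(in Dormant after 4 months) = 0.3092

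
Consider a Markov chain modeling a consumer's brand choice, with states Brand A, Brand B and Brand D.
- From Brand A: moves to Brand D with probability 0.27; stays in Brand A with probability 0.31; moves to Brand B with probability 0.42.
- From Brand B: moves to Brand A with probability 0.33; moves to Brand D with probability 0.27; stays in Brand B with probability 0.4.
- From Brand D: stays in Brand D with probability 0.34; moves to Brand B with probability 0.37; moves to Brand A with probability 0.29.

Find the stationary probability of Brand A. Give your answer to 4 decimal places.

Let the stationary distribution be π with π = πP and π_1 + π_2 + π_3 = 1.
π_1 = 0.31·π_1 + 0.33·π_2 + 0.29·π_3
π_2 = 0.42·π_1 + 0.4·π_2 + 0.37·π_3
Solving with the normalization constraint gives π = (0.3121, 0.3975, 0.2903).
So the stationary probability of Brand A is 0.3121.

0.3121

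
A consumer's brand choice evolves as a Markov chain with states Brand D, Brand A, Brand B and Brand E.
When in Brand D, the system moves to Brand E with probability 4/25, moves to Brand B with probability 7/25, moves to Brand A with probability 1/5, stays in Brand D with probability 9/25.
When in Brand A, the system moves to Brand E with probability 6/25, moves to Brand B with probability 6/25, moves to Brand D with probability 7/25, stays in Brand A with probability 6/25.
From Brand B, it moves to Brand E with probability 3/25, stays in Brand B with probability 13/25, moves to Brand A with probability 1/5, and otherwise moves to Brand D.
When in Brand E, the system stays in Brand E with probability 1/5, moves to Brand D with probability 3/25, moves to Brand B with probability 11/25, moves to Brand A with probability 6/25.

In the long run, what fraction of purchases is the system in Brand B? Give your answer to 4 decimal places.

Let the stationary distribution be π with π = πP and π_1 + π_2 + π_3 + π_4 = 1.
π_1 = 0.36·π_1 + 0.28·π_2 + 0.16·π_3 + 0.12·π_4
π_2 = 0.2·π_1 + 0.24·π_2 + 0.2·π_3 + 0.24·π_4
π_3 = 0.28·π_1 + 0.24·π_2 + 0.52·π_3 + 0.44·π_4
Solving with the normalization constraint gives π = (0.2239, 0.2153, 0.3925, 0.1683).
So the stationary probability of Brand B is 0.3925.

0.3925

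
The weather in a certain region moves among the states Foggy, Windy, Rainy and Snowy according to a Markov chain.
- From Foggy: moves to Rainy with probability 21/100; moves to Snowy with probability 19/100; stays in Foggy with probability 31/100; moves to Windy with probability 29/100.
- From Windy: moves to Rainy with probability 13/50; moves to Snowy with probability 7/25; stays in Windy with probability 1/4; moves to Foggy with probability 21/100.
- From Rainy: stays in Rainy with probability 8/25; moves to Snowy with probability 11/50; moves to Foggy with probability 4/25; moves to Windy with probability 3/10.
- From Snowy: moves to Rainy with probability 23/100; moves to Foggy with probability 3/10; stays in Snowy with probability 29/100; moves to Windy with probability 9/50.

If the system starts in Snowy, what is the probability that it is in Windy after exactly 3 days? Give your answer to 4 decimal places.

0.2557

Propagate the distribution vector 3 days from Snowy.
After 0 days: (0.0000, 0.0000, 0.0000, 1.0000)
After 1 day: (0.3000, 0.1800, 0.2300, 0.2900)
After 2 days: (0.2546, 0.2532, 0.2501, 0.2421)
After 3 days: (0.2447, 0.2557, 0.2550, 0.2445)
P(in Windy after 3 days) = 0.2557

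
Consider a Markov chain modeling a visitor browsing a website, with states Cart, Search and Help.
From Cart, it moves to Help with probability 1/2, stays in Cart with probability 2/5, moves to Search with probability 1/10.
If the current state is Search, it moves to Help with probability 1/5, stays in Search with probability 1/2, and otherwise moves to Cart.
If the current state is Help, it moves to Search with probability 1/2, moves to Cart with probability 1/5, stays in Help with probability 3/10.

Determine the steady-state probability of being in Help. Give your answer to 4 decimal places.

0.3214

Let the stationary distribution be π with π = πP and π_1 + π_2 + π_3 = 1.
π_1 = 0.4·π_1 + 0.3·π_2 + 0.2·π_3
π_2 = 0.1·π_1 + 0.5·π_2 + 0.5·π_3
Solving with the normalization constraint gives π = (0.2976, 0.3810, 0.3214).
So the stationary probability of Help is 0.3214.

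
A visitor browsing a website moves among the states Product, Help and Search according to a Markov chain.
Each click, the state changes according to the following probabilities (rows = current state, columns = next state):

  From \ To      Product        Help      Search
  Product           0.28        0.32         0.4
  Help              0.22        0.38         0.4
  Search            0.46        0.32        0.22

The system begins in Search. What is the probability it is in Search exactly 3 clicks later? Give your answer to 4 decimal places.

0.3351

Propagate the distribution vector 3 clicks from Search.
After 0 clicks: (0.0000, 0.0000, 1.0000)
After 1 click: (0.4600, 0.3200, 0.2200)
After 2 clicks: (0.3004, 0.3392, 0.3604)
After 3 clicks: (0.3245, 0.3404, 0.3351)
P(in Search after 3 clicks) = 0.3351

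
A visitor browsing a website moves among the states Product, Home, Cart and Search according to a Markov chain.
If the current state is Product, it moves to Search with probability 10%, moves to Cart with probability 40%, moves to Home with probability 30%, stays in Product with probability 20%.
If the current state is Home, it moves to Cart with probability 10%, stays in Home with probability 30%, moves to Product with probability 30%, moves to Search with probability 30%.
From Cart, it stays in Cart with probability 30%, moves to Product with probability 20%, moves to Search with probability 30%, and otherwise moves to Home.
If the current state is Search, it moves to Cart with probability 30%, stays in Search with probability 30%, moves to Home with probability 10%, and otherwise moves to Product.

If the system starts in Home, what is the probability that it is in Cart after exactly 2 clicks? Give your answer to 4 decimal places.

0.2700

Propagate the distribution vector 2 clicks from Home.
After 0 clicks: (0.0000, 1.0000, 0.0000, 0.0000)
After 1 click: (0.3000, 0.3000, 0.1000, 0.3000)
After 2 clicks: (0.2600, 0.2300, 0.2700, 0.2400)
P(in Cart after 2 clicks) = 0.2700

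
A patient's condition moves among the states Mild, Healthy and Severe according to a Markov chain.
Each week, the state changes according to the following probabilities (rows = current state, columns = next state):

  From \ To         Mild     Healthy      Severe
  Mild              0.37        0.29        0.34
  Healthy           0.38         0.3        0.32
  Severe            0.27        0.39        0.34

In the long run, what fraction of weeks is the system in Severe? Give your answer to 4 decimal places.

Let the stationary distribution be π with π = πP and π_1 + π_2 + π_3 = 1.
π_1 = 0.37·π_1 + 0.38·π_2 + 0.27·π_3
π_2 = 0.29·π_1 + 0.3·π_2 + 0.39·π_3
Solving with the normalization constraint gives π = (0.3399, 0.3266, 0.3335).
So the stationary probability of Severe is 0.3335.

0.3335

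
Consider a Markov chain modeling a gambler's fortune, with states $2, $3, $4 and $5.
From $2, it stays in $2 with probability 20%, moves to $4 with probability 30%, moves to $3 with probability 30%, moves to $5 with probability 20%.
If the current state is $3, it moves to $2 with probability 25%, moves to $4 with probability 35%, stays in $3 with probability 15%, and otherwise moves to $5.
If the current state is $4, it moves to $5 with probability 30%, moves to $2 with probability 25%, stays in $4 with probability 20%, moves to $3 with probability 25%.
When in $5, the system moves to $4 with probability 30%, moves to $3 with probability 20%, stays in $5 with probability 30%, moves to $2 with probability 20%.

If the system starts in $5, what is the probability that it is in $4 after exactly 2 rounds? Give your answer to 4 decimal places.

Propagate the distribution vector 2 rounds from $5.
After 0 rounds: (0.0000, 0.0000, 0.0000, 1.0000)
After 1 round: (0.2000, 0.2000, 0.3000, 0.3000)
After 2 rounds: (0.2250, 0.2250, 0.2800, 0.2700)
P(in $4 after 2 rounds) = 0.2800

0.2800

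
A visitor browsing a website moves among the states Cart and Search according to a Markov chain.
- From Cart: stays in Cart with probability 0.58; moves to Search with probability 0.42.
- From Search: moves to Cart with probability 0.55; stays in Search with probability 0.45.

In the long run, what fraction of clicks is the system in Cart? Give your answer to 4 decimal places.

0.5670

Let the stationary distribution be π with π = πP and π_1 + π_2 = 1.
π_1 = 0.58·π_1 + 0.55·π_2
Solving with the normalization constraint gives π = (0.5670, 0.4330).
So the stationary probability of Cart is 0.5670.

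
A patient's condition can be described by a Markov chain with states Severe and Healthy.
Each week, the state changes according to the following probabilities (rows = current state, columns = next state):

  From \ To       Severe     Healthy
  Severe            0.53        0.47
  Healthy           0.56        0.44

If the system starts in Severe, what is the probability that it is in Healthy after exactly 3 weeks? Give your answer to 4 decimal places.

Propagate the distribution vector 3 weeks from Severe.
After 0 weeks: (1.0000, 0.0000)
After 1 week: (0.5300, 0.4700)
After 2 weeks: (0.5441, 0.4559)
After 3 weeks: (0.5437, 0.4563)
P(in Healthy after 3 weeks) = 0.4563

0.4563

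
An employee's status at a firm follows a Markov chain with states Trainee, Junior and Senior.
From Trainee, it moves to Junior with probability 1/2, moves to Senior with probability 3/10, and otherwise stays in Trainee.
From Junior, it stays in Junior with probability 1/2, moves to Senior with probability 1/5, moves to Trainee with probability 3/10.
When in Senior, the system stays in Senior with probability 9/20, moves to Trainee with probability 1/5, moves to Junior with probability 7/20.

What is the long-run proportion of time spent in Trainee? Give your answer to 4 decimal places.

0.2455

Let the stationary distribution be π with π = πP and π_1 + π_2 + π_3 = 1.
π_1 = 0.2·π_1 + 0.3·π_2 + 0.2·π_3
π_2 = 0.5·π_1 + 0.5·π_2 + 0.35·π_3
Solving with the normalization constraint gives π = (0.2455, 0.4551, 0.2994).
So the stationary probability of Trainee is 0.2455.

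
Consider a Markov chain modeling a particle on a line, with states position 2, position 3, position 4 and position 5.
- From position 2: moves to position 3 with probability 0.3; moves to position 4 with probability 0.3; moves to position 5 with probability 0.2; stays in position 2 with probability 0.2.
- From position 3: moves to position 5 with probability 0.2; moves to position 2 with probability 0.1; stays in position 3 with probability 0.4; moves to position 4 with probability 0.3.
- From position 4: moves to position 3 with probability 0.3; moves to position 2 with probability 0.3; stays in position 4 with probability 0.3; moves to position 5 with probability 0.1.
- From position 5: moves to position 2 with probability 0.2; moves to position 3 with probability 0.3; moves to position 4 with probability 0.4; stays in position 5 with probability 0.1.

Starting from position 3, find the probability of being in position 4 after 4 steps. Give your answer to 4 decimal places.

0.3153

Propagate the distribution vector 4 steps from position 3.
After 0 steps: (0.0000, 1.0000, 0.0000, 0.0000)
After 1 step: (0.1000, 0.4000, 0.3000, 0.2000)
After 2 steps: (0.1900, 0.3400, 0.3200, 0.1500)
After 3 steps: (0.1980, 0.3340, 0.3150, 0.1530)
After 4 steps: (0.1981, 0.3334, 0.3153, 0.1532)
P(in position 4 after 4 steps) = 0.3153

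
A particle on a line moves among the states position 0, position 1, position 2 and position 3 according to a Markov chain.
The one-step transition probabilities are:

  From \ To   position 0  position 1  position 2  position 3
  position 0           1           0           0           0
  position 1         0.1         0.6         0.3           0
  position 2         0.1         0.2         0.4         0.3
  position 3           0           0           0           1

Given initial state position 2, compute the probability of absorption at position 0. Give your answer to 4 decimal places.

Let h(s) be the probability of absorption at position 0 starting from transient state s. Then h(position 0) = 1 and h(position 3) = 0. By first-step analysis:
h(position 1) = 0.1·1 + 0.6·h(position 1) + 0.3·h(position 2)
h(position 2) = 0.1·1 + 0.2·h(position 1) + 0.4·h(position 2) + 0.3·0
Solving: h(position 1) = 0.5000, h(position 2) = 0.3333.
Starting from position 2, the probability is 0.3333.

0.3333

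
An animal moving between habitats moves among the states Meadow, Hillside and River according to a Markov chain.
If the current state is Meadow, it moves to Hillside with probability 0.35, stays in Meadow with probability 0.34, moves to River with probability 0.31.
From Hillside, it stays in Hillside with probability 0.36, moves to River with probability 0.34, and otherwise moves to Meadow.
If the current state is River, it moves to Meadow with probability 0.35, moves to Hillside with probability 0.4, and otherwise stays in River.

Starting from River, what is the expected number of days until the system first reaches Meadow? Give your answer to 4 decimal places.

Let t(s) be the expected number of days to first reach Meadow from state s, with t(Meadow) = 0. Conditioning on the first day:
t(Hillside) = 1 + 0.36·t(Hillside) + 0.34·t(River)
t(River) = 1 + 0.4·t(Hillside) + 0.25·t(River)
Solving: t(Hillside) = 3.1686, t(River) = 3.0233.
Expected days from River to Meadow: 3.0233.

3.0233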